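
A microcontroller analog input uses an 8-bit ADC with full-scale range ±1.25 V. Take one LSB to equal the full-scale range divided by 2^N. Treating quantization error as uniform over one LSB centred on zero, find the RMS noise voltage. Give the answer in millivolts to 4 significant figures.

Range = 1.25 − (-1.25) = 2.5 V.
One LSB is 2.5 V / 256 = 9.76563 mV.
For a uniform distribution on [−LSB/2, +LSB/2], V_rms = LSB/√12 = 9.76563 mV/3.4641 = 2.819 mV.

2.819 mV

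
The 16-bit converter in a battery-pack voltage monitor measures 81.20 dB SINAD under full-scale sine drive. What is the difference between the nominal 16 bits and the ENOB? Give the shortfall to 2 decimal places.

2.80 bits

ENOB = (SINAD − 1.76)/6.02 = (81.20 − 1.76)/6.02 = 13.1960 bits.
Lost resolution: 16 − 13.1960 = 2.8040 bits.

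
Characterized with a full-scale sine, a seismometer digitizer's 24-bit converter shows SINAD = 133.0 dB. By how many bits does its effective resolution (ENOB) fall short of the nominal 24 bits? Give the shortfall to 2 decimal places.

2.20 bits

N_eff = (133.0 − 1.76)/6.02 = 21.8007 bits.
Shortfall = 24 − 21.8007 = 2.1993 bits.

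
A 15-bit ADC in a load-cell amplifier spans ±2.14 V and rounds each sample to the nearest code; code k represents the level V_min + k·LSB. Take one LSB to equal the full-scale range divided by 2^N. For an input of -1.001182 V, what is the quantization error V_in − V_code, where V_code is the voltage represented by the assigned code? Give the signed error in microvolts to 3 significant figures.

−16.2 µV

The full-scale span is 2.14 − (-2.14) = 4.28 V. LSB = 4.28 V / 2^15 ≈ 130.6 µV.
(-1.001182 − (-2.14)) / LSB = 1.138818 × 32768/4.28 = 8718.8758. Nearest integer: k = 8719.
Reconstructed level: -2.14 + 8719 × 4.28/32768 V = -1.0011657715 V.
V_in − V_code = -1.001182 − (-1.0011657715) = −16.2 µV.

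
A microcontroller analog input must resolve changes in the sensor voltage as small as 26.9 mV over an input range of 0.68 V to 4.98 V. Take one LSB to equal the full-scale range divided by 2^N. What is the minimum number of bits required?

Span: 4.98 V − (0.68 V) = 4.3 V.
Required number of levels: 4.3/26.9 mV = 159.85; smallest N with 2^N ≥ that is 8.

8 bits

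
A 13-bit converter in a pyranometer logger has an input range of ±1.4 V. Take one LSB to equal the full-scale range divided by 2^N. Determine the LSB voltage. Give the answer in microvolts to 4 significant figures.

Range = 1.4 − (-1.4) = 2.8 V.
Number of codes = 2^13 = 8192.
One LSB is 2.8 V / 8192 = 341.8 µV.

341.8 µV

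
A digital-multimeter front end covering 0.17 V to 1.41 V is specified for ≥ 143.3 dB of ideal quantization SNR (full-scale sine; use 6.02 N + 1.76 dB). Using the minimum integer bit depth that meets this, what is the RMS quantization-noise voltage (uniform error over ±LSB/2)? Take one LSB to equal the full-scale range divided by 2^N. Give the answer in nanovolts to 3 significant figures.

21.3 nV

Full-scale range = 1.41 V − (0.17 V) = 1.24 V.
N ≥ (143.3 − 1.76)/6.02 = 23.512 → N_min = 24.
Step size = 1.24/16777216 V = 73.910 nV.
V_rms = LSB/√12 = 21.3 nV.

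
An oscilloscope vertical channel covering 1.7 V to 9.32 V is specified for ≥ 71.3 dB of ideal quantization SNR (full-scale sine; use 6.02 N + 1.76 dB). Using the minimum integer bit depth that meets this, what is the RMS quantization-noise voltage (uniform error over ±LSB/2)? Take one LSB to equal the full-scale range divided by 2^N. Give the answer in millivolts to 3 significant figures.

The full-scale span is 9.32 − (1.7) = 7.62 V.
Solving 6.02 N ≥ 71.3 − 1.76: N ≥ 11.551. Round up → N = 12.
LSB = 7.62 V ÷ 2^12 = 7.62/4096 V = 1.8604 mV.
V_rms = LSB/√12 = 0.537 mV.

0.537 mV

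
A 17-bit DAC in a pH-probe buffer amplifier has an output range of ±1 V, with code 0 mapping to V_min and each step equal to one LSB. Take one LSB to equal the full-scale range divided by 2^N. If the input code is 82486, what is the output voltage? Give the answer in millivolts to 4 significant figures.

258.6 mV

Full-scale range = 1 V − (-1 V) = 2 V. LSB = 2 V / 2^17.
Output = V_min + (82486/131072) × range = -1 + 0.629318 × 2 V
      = -1 V + 1.25864 V = 0.258636 V.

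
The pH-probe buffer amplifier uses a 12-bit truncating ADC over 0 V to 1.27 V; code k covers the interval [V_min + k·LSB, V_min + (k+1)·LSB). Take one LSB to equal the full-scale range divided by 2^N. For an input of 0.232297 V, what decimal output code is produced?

Full-scale range = 1.27 V. LSB = 1.27 V / 2^12 ≈ 310.1 µV.
code = ⌊(V_in − V_min)/LSB⌋ = ⌊(V_in − V_min) × 2^12 / range⌋
     = ⌊(0.232297 − (0)) × 4096 / 1.27⌋ = ⌊0.232297 × 4096/1.27⌋
     = ⌊749.204⌋ = 749.

749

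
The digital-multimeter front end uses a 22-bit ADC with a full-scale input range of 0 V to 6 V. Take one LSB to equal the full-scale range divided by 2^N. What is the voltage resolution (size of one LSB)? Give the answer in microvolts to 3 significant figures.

1.43 µV

Range is 6 V.
Number of codes = 2^22 = 4194304.
One LSB is 6 V / 4194304 = 1.43 µV.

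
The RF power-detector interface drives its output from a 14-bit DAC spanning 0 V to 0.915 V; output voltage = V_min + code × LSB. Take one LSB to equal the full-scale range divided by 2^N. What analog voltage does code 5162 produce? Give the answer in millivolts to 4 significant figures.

Range is 0.915 V. LSB = 0.915 V / 2^14.
V_out = V_min + code × LSB = 0 V + 5162 × 0.915 V / 16384
      = 0 + 0.288283 = 0.288283 V.

288.3 mV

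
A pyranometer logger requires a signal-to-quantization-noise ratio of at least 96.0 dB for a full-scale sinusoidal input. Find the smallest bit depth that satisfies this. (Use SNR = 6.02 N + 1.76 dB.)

16 bits

6.02 N + 1.76 ≥ 96.0 gives N ≥ 15.654, so the minimum integer is 16.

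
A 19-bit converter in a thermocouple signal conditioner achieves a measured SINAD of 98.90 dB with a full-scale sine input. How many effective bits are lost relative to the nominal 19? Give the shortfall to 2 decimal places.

2.86 bits

Effective bits = (98.90 − 1.76)/6.02 = 16.1362.
Shortfall = 19 − 16.1362 = 2.8638 bits.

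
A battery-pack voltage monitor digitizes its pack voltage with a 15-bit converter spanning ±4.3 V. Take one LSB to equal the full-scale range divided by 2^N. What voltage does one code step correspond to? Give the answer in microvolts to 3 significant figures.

Full-scale range = 4.3 V − (-4.3 V) = 8.6 V.
There are 2^15 = 32768 steps.
LSB = 8.6 V ÷ 2^15 = 8.6/32768 V = 262 µV.

262 µV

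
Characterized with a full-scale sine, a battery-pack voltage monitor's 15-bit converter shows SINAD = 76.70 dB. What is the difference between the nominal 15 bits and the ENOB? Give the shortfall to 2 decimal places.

2.55 bits

ENOB = (SINAD − 1.76)/6.02 = (76.70 − 1.76)/6.02 = 12.4485 bits.
Lost resolution: 15 − 12.4485 = 2.5515 bits.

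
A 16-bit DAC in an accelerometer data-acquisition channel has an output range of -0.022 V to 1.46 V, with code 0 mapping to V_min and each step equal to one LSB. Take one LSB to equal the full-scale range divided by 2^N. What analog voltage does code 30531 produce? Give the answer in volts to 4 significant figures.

Span: 1.46 V − (-0.022 V) = 1.482 V. LSB = 1.482 V / 2^16.
Output = V_min + (30531/65536) × range = -0.022 + 0.465866 × 1.482 V
      = -0.022 V + 0.690414 V = 0.668414 V.

0.6684 V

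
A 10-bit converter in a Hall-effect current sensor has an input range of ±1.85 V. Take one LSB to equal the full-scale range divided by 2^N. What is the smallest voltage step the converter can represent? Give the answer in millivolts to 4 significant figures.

The full-scale span is 1.85 − (-1.85) = 3.7 V.
There are 2^10 = 1024 steps.
Step size = 3.7/1024 V = 3.613 mV.

3.613 mV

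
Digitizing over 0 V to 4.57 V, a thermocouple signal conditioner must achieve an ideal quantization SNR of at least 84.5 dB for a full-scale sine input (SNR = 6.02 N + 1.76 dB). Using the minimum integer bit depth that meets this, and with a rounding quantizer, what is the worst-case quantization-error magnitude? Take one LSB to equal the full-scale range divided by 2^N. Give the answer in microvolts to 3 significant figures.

Range is 4.57 V.
6.02 N + 1.76 ≥ 84.5 gives N ≥ 13.744, so the minimum integer is 14.
LSB = 4.57 V ÷ 2^14 = 4.57/16384 V = 278.93 µV.
Max error for round-to-nearest is LSB/2 = 139 µV.

139 µV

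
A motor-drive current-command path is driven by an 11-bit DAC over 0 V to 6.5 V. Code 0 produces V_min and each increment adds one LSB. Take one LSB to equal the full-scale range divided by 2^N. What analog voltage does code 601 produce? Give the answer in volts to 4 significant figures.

1.907 V

Span = 6.5 V. LSB = 6.5 V / 2^11.
V_out = V_min + code × LSB = 0 V + 601 × 6.5 V / 2048
      = 0 V + 1.90747 V = 1.90747 V.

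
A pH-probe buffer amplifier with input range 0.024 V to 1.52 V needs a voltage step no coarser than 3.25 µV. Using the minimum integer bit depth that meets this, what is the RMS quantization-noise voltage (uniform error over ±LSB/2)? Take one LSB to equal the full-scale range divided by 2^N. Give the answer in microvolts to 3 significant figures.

The full-scale span is 1.52 − (0.024) = 1.496 V.
1.496 V / 3.25 µV = 460300. Since 2^18 = 262144 and 2^19 = 524288, N = 19.
LSB = 1.496 V / 2^19 = 2.8534 µV.
V_rms = LSB/√12 = 0.824 µV.

0.824 µV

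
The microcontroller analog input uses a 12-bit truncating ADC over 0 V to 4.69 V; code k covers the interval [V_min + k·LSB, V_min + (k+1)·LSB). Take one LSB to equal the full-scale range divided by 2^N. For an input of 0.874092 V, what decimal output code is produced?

763

V_FS = 4.69 V. LSB = 4.69 V / 2^12 ≈ 1.145 mV.
code = ⌊(V_in − V_min)/LSB⌋ = ⌊(V_in − V_min) × 2^12 / range⌋
     = ⌊(0.874092 − (0)) × 4096 / 4.69⌋ = ⌊0.874092 × 4096/4.69⌋
     = ⌊763.386⌋ = 763.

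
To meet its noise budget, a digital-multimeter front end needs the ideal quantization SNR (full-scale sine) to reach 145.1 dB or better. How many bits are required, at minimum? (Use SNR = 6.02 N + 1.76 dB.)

24 bits

Solving 6.02 N ≥ 145.1 − 1.76: N ≥ 23.811. Round up → N = 24.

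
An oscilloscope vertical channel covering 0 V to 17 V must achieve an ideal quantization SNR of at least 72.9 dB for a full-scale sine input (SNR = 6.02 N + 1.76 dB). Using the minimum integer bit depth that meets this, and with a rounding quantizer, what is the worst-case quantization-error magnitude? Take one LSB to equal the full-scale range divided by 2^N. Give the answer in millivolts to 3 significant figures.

2.08 mV

V_FS = 17 V.
Solving 6.02 N ≥ 72.9 − 1.76: N ≥ 11.817. Round up → N = 12.
LSB = 17 V ÷ 2^12 = 17/4096 V = 4.1504 mV.
|e|_max = LSB/2 = 2.08 mV.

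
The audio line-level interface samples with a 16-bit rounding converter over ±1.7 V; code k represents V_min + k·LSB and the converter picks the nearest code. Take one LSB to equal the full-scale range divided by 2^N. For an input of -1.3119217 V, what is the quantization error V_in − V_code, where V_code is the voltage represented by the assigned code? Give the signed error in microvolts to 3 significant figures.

+16.8 µV

Range = 1.7 − (-1.7) = 3.4 V. LSB = 3.4 V / 2^16 ≈ 51.88 µV.
Position in LSBs: (-1.3119217 − (-1.7)) × 65536/3.4 = 7480.3234; rounding gives k = 7480.
V_code = V_min + k × range/2^16 = -1.7 + 7480 × 3.4/65536 = -1.3119384766 V.
V_in − V_code = -1.3119217 − (-1.3119384766) = +16.8 µV.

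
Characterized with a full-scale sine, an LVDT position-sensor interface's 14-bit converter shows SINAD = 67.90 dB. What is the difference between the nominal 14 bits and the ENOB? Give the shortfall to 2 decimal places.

3.01 bits

N_eff = (67.90 − 1.76)/6.02 = 10.9867 bits.
Shortfall = 14 − 10.9867 = 3.0133 bits.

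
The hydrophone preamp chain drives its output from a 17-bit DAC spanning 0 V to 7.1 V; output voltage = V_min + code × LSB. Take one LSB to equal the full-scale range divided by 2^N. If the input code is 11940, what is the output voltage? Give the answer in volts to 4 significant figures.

Span = 7.1 V. LSB = 7.1 V / 2^17.
V_out = V_min + code × LSB = 0 V + 11940 × 7.1 V / 131072
      = 0 V + 0.646774 V = 0.646774 V.

0.6468 V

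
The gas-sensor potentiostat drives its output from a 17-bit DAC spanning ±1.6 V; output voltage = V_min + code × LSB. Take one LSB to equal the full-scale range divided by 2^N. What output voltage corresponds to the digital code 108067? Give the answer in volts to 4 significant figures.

1.038 V

Span: 1.6 V − (-1.6 V) = 3.2 V. LSB = 3.2 V / 2^17.
Output = V_min + (108067/131072) × range = -1.6 + 0.824486 × 3.2 V
      = -1.6 + 2.63835 = 1.03835 V.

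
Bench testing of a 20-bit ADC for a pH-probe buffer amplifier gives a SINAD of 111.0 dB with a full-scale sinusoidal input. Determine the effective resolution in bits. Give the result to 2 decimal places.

18.15 bits

Inverting SNR = 6.02 N + 1.76: N_eff = (111.0 − 1.76)/6.02 = 18.1462.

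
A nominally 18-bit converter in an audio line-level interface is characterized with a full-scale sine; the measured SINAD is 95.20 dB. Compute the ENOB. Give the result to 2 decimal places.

15.52 bits

(95.20 − 1.76) / 6.02 = 93.44/6.02 = 15.5216 effective bits.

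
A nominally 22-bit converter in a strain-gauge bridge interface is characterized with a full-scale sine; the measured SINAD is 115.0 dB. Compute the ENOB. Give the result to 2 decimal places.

Inverting SNR = 6.02 N + 1.76: N_eff = (115.0 − 1.76)/6.02 = 18.8106.

18.81 bits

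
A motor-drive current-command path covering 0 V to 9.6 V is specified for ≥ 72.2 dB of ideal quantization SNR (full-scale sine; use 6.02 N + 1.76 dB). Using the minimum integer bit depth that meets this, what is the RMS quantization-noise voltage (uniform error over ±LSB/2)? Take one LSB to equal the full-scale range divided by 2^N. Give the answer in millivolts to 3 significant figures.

Full-scale range = 9.6 V.
6.02 N + 1.76 ≥ 72.2 gives N ≥ 11.701, so the minimum integer is 12.
LSB = 9.6 V ÷ 2^12 = 9.6/4096 V = 2.3438 mV.
σ_q = LSB/√12 = 2.3438 mV/3.4641 = 0.677 mV.

0.677 mV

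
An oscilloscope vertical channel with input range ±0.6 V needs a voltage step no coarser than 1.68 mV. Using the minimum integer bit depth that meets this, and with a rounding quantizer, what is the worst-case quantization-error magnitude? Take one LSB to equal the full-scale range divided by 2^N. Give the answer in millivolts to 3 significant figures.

Full-scale range = 0.6 V − (-0.6 V) = 1.2 V.
Required number of levels: 1.2/1.68 mV = 714.29; smallest N with 2^N ≥ that is 10.
Step size = 1.2/1024 V = 1.1719 mV.
|e|_max = LSB/2 = 0.586 mV.

0.586 mV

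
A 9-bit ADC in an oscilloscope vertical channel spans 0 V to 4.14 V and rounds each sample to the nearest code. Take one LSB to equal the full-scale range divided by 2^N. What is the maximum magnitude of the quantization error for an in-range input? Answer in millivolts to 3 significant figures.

Span = 4.14 V.
One LSB is 4.14 V / 512 = 8.0859 mV.
|e|_max = LSB/2 = 4.04 mV.

4.04 mV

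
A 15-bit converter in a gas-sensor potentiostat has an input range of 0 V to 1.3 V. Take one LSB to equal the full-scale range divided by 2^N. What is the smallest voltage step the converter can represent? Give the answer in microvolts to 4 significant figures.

39.67 µV

Full-scale range = 1.3 V.
There are 2^15 = 32768 steps.
One LSB is 1.3 V / 32768 = 39.67 µV.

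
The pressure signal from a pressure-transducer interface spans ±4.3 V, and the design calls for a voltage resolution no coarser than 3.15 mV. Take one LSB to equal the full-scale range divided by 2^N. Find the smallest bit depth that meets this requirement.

12 bits

Span: 4.3 V − (-4.3 V) = 8.6 V.
8.6 V / 3.15 mV = 2730. Since 2^11 = 2048 and 2^12 = 4096, N = 12.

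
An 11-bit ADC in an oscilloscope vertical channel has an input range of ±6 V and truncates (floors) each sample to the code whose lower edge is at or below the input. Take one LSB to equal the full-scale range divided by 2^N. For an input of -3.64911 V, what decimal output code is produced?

Full-scale range = 6 V − (-6 V) = 12 V. LSB = 12 V / 2^11 ≈ 5.859 mV.
V_in − V_min = -3.64911 − (-6) = 2.35089 V.
Divide by LSB: 2.35089 × 2048/12 = 401.2186.
Truncating gives code 401.

401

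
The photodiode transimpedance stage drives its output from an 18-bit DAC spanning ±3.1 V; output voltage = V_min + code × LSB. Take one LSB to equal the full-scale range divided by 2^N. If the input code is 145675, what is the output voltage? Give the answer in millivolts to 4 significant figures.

Span: 3.1 V − (-3.1 V) = 6.2 V. LSB = 6.2 V / 2^18.
Output = V_min + (145675/262144) × range = -3.1 + 0.555706 × 6.2 V
      = -3.1 + 3.44538 = 0.345377 V.

345.4 mV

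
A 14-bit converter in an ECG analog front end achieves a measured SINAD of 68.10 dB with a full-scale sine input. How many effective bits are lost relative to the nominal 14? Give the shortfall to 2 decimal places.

2.98 bits

N_eff = (68.10 − 1.76)/6.02 = 11.0199 bits.
Shortfall = 14 − 11.0199 = 2.9801 bits.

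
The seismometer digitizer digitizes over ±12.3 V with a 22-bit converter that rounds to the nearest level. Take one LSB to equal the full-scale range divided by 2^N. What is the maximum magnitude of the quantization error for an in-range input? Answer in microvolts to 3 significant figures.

2.93 µV

The full-scale span is 12.3 − (-12.3) = 24.6 V.
Step size = 24.6/4194304 V = 5.8651 µV.
Worst-case error for round-to-nearest is half an LSB: 2.93 µV.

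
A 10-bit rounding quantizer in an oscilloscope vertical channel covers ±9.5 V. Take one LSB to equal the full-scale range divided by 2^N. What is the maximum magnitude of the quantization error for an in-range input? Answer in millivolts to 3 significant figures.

9.28 mV

Range = 9.5 − (-9.5) = 19 V.
LSB = 19 V / 2^10 = 18.555 mV.
Worst-case error for round-to-nearest is half an LSB: 9.28 mV.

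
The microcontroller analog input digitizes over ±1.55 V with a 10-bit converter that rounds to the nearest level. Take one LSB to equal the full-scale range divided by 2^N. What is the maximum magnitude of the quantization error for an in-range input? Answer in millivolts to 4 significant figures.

Range = 1.55 − (-1.55) = 3.1 V.
LSB = 3.1 V ÷ 2^10 = 3.1/1024 V = 3.02734 mV.
|e|_max = LSB/2 = 1.514 mV.

1.514 mV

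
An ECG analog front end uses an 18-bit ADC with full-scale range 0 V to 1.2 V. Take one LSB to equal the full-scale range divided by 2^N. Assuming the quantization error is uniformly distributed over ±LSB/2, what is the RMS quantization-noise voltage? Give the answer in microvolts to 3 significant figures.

1.32 µV

Range is 1.2 V.
Step size = 1.2/262144 V = 4.5776 µV.
For a uniform distribution on [−LSB/2, +LSB/2], V_rms = LSB/√12 = 4.5776 µV/3.4641 = 1.32 µV.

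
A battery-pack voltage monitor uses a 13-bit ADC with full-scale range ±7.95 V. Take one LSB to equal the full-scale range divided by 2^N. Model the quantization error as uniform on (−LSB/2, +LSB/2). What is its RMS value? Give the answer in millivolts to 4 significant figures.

Span: 7.95 V − (-7.95 V) = 15.9 V.
One LSB is 15.9 V / 8192 = 1.94092 mV.
V_rms = LSB/√12 = 1.94092 mV / √12 = 0.5603 mV.

0.5603 mV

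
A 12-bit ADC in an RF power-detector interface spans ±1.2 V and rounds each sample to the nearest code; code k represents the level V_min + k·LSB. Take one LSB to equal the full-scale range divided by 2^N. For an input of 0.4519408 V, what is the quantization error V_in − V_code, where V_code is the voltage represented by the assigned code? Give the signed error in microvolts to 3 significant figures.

Range = 1.2 − (-1.2) = 2.4 V. LSB = 2.4 V / 2^12 ≈ 0.5859 mV.
Position in LSBs: (0.4519408 − (-1.2)) × 4096/2.4 = 2819.3123; rounding gives k = 2819.
V_code = V_min + k × range/2^12 = -1.2 + 2819 × 2.4/4096 = 0.4517578125 V.
Error = V_in − V_code = 0.4519408 − (0.4517578125) = +183 µV.

+183 µV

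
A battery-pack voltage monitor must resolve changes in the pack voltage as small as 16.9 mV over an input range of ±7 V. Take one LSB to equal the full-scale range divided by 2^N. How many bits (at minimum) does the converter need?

10 bits

The full-scale span is 7 − (-7) = 14 V.
14 V / 16.9 mV = 828.4. Since 2^9 = 512 and 2^10 = 1024, N = 10.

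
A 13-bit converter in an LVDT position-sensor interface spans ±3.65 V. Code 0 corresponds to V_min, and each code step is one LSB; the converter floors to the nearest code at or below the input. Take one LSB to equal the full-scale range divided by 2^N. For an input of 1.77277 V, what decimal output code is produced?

Range = 3.65 − (-3.65) = 7.3 V. LSB = 7.3 V / 2^13 ≈ 0.8911 mV.
V_in − V_min = 1.77277 − (-3.65) = 5.42277 V.
Divide by LSB: 5.42277 × 8192/7.3 = 6085.3879.
Truncating gives code 6085.

6085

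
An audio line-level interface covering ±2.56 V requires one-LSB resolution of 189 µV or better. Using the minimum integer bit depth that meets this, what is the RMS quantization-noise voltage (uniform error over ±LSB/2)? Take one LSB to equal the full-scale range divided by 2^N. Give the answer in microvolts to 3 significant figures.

45.1 µV

The full-scale span is 2.56 − (-2.56) = 5.12 V.
Required number of levels: 5.12/189 µV = 27090; smallest N with 2^N ≥ that is 15.
One LSB is 5.12 V / 32768 = 156.25 µV.
σ_q = LSB/√12 = 156.25 µV/3.4641 = 45.1 µV.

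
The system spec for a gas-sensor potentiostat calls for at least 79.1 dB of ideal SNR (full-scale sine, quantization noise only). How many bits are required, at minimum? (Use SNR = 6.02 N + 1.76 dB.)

Solving 6.02 N ≥ 79.1 − 1.76: N ≥ 12.847. Round up → N = 13.

13 bits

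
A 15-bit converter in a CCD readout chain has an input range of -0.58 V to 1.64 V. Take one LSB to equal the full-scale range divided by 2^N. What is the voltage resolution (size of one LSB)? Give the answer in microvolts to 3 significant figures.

Full-scale range = 1.64 V − (-0.58 V) = 2.22 V.
2^15 = 32768 levels.
LSB = 2.22 V / 2^15 = 67.7 µV.

67.7 µV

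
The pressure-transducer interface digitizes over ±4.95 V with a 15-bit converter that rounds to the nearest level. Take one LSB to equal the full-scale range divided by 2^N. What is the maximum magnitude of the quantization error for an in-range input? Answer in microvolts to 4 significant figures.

Full-scale range = 4.95 V − (-4.95 V) = 9.9 V.
LSB = 9.9 V / 2^15 = 302.124 µV.
|e|_max = LSB/2 = 151.1 µV.

151.1 µV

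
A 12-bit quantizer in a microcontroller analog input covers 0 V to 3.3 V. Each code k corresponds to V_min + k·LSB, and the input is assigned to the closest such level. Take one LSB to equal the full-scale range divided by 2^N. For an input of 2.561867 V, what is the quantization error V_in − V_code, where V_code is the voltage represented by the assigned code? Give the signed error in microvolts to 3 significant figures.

Range is 3.3 V. LSB = 3.3 V / 2^12 ≈ 0.8057 mV.
(V_in − V_min)/LSB = (2.561867 − (0)) × 4096/3.3 = 3179.8204 → nearest code k = 3180.
Reconstructed level: 0 + 3180 × 3.3/4096 V = 2.562011719 V.
V_in − V_code = 2.561867 − (2.562011719) = −145 µV.

−145 µV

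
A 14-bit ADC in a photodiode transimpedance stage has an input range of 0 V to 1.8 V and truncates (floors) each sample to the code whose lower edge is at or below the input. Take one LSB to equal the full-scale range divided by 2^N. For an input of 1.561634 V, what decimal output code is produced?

Range is 1.8 V. LSB = 1.8 V / 2^14 ≈ 109.9 µV.
V_in − V_min = 1.561634 − (0) = 1.561634 V.
Divide by LSB: 1.561634 × 16384/1.8 = 14214.3397.
Truncating gives code 14214.

14214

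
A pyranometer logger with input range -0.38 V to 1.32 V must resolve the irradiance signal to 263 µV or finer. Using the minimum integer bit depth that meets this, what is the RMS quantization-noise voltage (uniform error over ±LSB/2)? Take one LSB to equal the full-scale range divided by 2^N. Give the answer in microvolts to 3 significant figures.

59.9 µV

Span: 1.32 V − (-0.38 V) = 1.7 V.
Levels needed ≥ 1.7/263 µV = 6464. 2^13 = 8192 suffices, so N_min = 13.
LSB = 1.7 V / 2^13 = 207.52 µV.
V_rms = LSB/√12 = 59.9 µV.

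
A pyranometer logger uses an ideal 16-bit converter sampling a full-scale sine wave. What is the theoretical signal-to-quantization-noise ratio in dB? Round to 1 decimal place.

For an ideal N-bit converter with full-scale sine input, SNR = 6.02 N + 1.76 dB. SNR = 6.02 × 16 + 1.76 = 96.32 + 1.76 = 98.08 dB.

98.1 dB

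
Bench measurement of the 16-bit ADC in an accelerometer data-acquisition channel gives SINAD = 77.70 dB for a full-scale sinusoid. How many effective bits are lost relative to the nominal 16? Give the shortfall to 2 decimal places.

ENOB = (SINAD − 1.76)/6.02 = (77.70 − 1.76)/6.02 = 12.6146 bits.
Shortfall = 16 − 12.6146 = 3.3854 bits.

3.39 bits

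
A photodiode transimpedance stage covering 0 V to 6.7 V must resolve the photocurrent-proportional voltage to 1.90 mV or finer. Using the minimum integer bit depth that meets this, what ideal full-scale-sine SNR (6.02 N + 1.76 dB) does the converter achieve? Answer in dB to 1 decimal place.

V_FS = 6.7 V.
Levels needed ≥ 6.7/1.90 mV = 3526. 2^12 = 4096 suffices, so N_min = 12.
SNR = 6.02 × 12 + 1.76 = 74.00 dB.

74.0 dB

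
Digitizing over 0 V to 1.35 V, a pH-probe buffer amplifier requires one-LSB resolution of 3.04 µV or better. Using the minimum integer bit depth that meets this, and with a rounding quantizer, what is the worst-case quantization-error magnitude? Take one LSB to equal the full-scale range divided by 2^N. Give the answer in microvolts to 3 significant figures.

Span = 1.35 V.
Required number of levels: 1.35/3.04 µV = 444080; smallest N with 2^N ≥ that is 19.
Step size = 1.35/524288 V = 2.5749 µV.
Max error for round-to-nearest is LSB/2 = 1.29 µV.

1.29 µV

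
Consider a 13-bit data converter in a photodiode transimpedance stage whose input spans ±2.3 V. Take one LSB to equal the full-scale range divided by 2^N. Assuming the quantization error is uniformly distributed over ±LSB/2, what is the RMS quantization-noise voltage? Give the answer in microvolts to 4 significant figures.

162.1 µV

Range = 2.3 − (-2.3) = 4.6 V.
Step size = 4.6/8192 V = 0.561523 mV.
RMS of a uniform error over width LSB is LSB/√12 = 162.1 µV.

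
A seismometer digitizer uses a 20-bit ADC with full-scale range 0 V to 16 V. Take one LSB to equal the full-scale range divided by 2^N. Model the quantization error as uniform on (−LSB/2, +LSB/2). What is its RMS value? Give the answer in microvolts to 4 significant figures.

4.405 µV

Range is 16 V.
Step size = 16/1048576 V = 15.2588 µV.
For a uniform distribution on [−LSB/2, +LSB/2], V_rms = LSB/√12 = 15.2588 µV/3.4641 = 4.405 µV.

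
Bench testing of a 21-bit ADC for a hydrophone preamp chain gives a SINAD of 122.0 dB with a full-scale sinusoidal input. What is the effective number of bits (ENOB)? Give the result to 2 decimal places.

19.97 bits

Inverting SNR = 6.02 N + 1.76: N_eff = (122.0 − 1.76)/6.02 = 19.9734.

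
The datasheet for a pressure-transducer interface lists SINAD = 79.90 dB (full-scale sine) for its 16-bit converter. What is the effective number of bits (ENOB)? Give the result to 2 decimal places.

Inverting SNR = 6.02 N + 1.76: N_eff = (79.90 − 1.76)/6.02 = 12.9801.

12.98 bits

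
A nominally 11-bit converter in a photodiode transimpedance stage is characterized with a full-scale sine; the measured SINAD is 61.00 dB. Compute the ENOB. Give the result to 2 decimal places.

9.84 bits

(61.00 − 1.76) / 6.02 = 59.24/6.02 = 9.8405 effective bits.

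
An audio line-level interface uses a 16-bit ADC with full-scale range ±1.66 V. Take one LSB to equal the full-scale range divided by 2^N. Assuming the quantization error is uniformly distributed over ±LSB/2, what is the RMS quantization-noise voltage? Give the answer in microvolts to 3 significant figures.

Span: 1.66 V − (-1.66 V) = 3.32 V.
Step size = 3.32/65536 V = 50.659 µV.
RMS of a uniform error over width LSB is LSB/√12 = 14.6 µV.

14.6 µV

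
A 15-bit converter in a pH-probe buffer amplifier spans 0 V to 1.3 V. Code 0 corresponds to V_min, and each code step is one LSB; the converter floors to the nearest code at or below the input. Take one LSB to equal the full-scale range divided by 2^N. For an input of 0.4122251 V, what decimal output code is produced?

10390

Span = 1.3 V. LSB = 1.3 V / 2^15 ≈ 39.67 µV.
code = ⌊(V_in − V_min)/LSB⌋ = ⌊(V_in − V_min) × 2^15 / range⌋
     = ⌊(0.4122251 − (0)) × 32768 / 1.3⌋ = ⌊0.4122251 × 32768/1.3⌋
     = ⌊10390.609⌋ = 10390.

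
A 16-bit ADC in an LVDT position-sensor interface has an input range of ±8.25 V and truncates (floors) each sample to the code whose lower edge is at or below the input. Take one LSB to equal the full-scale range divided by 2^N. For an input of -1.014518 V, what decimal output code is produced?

28738

Span: 8.25 V − (-8.25 V) = 16.5 V. LSB = 16.5 V / 2^16 ≈ 251.8 µV.
code = ⌊(V_in − V_min)/LSB⌋ = ⌊(V_in − V_min) × 2^16 / range⌋
     = ⌊(-1.014518 − (-8.25)) × 65536 / 16.5⌋ = ⌊7.235482 × 65536/16.5⌋
     = ⌊28738.457⌋ = 28738.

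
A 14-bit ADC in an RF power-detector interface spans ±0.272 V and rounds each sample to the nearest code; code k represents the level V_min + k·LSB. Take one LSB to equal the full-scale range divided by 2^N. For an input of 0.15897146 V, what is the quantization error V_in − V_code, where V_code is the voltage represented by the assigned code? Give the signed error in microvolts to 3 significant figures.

−5.10 µV

The full-scale span is 0.272 − (-0.272) = 0.544 V. LSB = 0.544 V / 2^14 ≈ 33.20 µV.
(V_in − V_min)/LSB = (0.15897146 − (-0.272)) × 16384/0.544 = 12979.8463 → nearest code k = 12980.
Reconstructed level: -0.272 + 12980 × 0.544/16384 V = 0.15897656250 V.
V_in − V_code = 0.15897146 − (0.15897656250) = −5.10 µV.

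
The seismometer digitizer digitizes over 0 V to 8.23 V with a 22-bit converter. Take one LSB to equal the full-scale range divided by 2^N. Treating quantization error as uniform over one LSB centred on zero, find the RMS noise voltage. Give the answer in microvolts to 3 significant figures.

0.566 µV

Span = 8.23 V.
Step size = 8.23/4194304 V = 1.9622 µV.
For a uniform distribution on [−LSB/2, +LSB/2], V_rms = LSB/√12 = 1.9622 µV/3.4641 = 0.566 µV.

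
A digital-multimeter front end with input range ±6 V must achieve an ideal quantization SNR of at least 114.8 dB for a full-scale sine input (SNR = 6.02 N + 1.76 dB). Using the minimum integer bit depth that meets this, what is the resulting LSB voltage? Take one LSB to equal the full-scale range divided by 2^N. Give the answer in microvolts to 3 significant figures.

Full-scale range = 6 V − (-6 V) = 12 V.
6.02 N + 1.76 ≥ 114.8 gives N ≥ 18.777, so the minimum integer is 19.
LSB = 12 V / 2^19 = 22.9 µV.

22.9 µV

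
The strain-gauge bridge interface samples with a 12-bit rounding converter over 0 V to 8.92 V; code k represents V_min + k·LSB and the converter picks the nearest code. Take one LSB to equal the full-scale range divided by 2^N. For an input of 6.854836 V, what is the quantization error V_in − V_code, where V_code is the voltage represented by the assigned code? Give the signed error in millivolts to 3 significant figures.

Range is 8.92 V. LSB = 8.92 V / 2^12 ≈ 2.178 mV.
Position in LSBs: (6.854836 − (0)) × 4096/8.92 = 3147.6915; rounding gives k = 3148.
V_code = 0 + (3148/4096) × 8.92 = 6.855507813 V.
Error = V_in − V_code = 6.854836 − (6.855507813) = −0.672 mV.

−0.672 mV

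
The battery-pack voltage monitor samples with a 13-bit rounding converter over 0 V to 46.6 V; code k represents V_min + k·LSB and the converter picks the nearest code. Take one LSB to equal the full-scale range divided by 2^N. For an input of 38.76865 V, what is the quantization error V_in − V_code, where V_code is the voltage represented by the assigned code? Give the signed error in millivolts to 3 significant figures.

+1.68 mV

V_FS = 46.6 V. LSB = 46.6 V / 2^13 ≈ 5.688 mV.
Position in LSBs: (38.76865 − (0)) × 8192/46.6 = 6815.2957; rounding gives k = 6815.
V_code = 0 + (6815/8192) × 46.6 = 38.76696777 V.
e = 38.76865 − (38.76696777) = +1.68 mV.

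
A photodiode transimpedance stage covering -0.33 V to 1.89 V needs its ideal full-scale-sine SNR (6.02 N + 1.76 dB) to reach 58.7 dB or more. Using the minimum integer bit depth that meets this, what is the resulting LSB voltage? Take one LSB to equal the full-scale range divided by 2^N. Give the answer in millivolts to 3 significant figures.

2.17 mV

The full-scale span is 1.89 − (-0.33) = 2.22 V.
Required N = ⌈(58.7 − 1.76)/6.02⌉ = ⌈9.458⌉ = 10.
Step size = 2.22/1024 V = 2.17 mV.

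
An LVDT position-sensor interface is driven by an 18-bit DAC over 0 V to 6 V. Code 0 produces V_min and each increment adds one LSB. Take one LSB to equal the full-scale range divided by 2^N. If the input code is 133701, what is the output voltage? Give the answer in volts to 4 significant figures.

3.060 V

Range is 6 V. LSB = 6 V / 2^18.
V_out = 0 + 133701 × (6/262144) V
      = 0 V + 3.06017 V = 3.06017 V.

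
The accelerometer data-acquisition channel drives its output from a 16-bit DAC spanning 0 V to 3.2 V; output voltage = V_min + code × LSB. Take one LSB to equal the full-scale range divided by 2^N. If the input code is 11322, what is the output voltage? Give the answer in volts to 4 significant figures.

Range is 3.2 V. LSB = 3.2 V / 2^16.
V_out = 0 + 11322 × (3.2/65536) V
      = 0 V + 0.552832 V = 0.552832 V.

0.5528 V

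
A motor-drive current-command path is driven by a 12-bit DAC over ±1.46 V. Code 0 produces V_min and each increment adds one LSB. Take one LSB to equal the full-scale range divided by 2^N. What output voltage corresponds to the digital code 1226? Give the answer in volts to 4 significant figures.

-0.5860 V

Range = 1.46 − (-1.46) = 2.92 V. LSB = 2.92 V / 2^12.
V_out = V_min + code × LSB = -1.46 V + 1226 × 2.92 V / 4096
      = -1.46 + 0.874004 = -0.585996 V.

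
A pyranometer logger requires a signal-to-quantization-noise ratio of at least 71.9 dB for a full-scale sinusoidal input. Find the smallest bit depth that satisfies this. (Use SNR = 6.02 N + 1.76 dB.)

12 bits

6.02 N + 1.76 ≥ 71.9 gives N ≥ 11.651, so the minimum integer is 12.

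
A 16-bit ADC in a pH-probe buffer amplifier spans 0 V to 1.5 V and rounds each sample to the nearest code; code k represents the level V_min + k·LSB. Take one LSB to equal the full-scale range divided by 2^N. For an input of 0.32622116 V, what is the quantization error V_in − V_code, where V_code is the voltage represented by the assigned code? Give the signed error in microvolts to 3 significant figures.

−4.12 µV

V_FS = 1.5 V. LSB = 1.5 V / 2^16 ≈ 22.89 µV.
(0.32622116 − (0)) / LSB = 0.32622116 × 65536/1.5 = 14252.8200. Nearest integer: k = 14253.
V_code = V_min + k × range/2^16 = 0 + 14253 × 1.5/65536 = 0.32622528076 V.
e = 0.32622116 − (0.32622528076) = −4.12 µV.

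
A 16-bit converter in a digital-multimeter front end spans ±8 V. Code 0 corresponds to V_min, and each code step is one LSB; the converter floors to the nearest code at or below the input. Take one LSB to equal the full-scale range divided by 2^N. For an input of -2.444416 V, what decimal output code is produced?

22755

The full-scale span is 8 − (-8) = 16 V. LSB = 16 V / 2^16 ≈ 244.1 µV.
(V_in − V_min) × 2^16/range = (-2.444416 − (-8)) × 65536/16 = 22755.672.
Floor → code = 22755.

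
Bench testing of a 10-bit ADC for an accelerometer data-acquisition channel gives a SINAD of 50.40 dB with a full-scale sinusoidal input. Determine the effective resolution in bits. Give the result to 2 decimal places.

(50.40 − 1.76) / 6.02 = 48.64/6.02 = 8.0797 effective bits.

8.08 bits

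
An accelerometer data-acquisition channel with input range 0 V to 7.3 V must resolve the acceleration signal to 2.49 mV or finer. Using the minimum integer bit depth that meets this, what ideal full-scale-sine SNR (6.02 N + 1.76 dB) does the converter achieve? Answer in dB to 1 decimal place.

74.0 dB

Full-scale range = 7.3 V.
Levels needed ≥ 7.3/2.49 mV = 2932. 2^12 = 4096 suffices, so N_min = 12.
SNR = 6.02 × 12 + 1.76 = 74.00 dB.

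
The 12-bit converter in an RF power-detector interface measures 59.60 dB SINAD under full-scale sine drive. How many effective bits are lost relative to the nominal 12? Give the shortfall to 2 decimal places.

2.39 bits

ENOB = (SINAD − 1.76)/6.02 = (59.60 − 1.76)/6.02 = 9.6080 bits.
Shortfall = 12 − 9.6080 = 2.3920 bits.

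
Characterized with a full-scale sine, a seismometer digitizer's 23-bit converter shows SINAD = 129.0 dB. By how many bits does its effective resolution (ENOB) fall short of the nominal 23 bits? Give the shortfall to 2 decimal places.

Effective bits = (129.0 − 1.76)/6.02 = 21.1362.
Lost resolution: 23 − 21.1362 = 1.8638 bits.

1.86 bits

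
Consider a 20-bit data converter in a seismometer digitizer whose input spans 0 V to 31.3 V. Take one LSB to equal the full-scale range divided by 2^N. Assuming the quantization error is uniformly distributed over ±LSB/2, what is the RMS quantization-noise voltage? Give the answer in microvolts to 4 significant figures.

V_FS = 31.3 V.
Step size = 31.3/1048576 V = 29.8500 µV.
For a uniform distribution on [−LSB/2, +LSB/2], V_rms = LSB/√12 = 29.8500 µV/3.4641 = 8.617 µV.

8.617 µV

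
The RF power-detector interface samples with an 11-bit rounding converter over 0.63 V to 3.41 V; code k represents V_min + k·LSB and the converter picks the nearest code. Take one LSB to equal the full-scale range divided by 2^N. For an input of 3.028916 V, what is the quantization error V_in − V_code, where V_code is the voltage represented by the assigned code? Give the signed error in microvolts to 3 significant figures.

The full-scale span is 3.41 − (0.63) = 2.78 V. LSB = 2.78 V / 2^11 ≈ 1.357 mV.
Position in LSBs: (3.028916 − (0.63)) × 2048/2.78 = 1767.2590; rounding gives k = 1767.
V_code = 0.63 + (1767/2048) × 2.78 = 3.028564453 V.
Error = V_in − V_code = 3.028916 − (3.028564453) = +352 µV.

+352 µV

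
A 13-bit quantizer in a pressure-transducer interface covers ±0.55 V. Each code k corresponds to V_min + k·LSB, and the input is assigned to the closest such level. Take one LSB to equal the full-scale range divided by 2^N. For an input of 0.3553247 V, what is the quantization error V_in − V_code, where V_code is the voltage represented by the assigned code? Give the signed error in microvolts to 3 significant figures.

+26.8 µV

The full-scale span is 0.55 − (-0.55) = 1.1 V. LSB = 1.1 V / 2^13 ≈ 134.3 µV.
(V_in − V_min)/LSB = (0.3553247 − (-0.55)) × 8192/1.1 = 6742.1999 → nearest code k = 6742.
Reconstructed level: -0.55 + 6742 × 1.1/8192 V = 0.3552978516 V.
Error = V_in − V_code = 0.3553247 − (0.3552978516) = +26.8 µV.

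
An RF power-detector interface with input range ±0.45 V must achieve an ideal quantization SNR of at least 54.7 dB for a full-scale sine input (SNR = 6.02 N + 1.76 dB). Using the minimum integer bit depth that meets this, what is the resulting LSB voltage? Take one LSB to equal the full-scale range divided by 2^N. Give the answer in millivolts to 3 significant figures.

1.76 mV

The full-scale span is 0.45 − (-0.45) = 0.9 V.
Solving 6.02 N ≥ 54.7 − 1.76: N ≥ 8.794. Round up → N = 9.
LSB = 0.9 V ÷ 2^9 = 0.9/512 V = 1.76 mV.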